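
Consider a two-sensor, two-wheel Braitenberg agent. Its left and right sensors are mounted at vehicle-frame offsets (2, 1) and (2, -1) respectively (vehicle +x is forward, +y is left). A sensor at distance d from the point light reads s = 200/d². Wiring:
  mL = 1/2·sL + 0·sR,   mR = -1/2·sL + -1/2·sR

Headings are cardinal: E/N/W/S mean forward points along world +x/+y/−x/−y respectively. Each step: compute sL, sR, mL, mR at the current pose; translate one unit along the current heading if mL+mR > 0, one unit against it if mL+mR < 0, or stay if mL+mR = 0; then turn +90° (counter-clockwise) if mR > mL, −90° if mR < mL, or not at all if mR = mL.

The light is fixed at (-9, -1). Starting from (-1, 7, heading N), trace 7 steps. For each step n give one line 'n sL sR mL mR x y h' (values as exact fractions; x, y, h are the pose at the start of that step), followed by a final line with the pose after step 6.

n=0: pose=(-1,7,N); sL=200/149, sR=200/181; mL=100/149, mR=-33000/26969; mL+mR=-100/181 → advance -1; mR−mL=-51100/26969 → turn -1·90°
n=1: pose=(-1,6,E); sL=50/41, sR=25/17; mL=25/41, mR=-1875/1394; mL+mR=-25/34 → advance -1; mR−mL=-2725/1394 → turn -1·90°
n=2: pose=(-2,6,S); sL=200/89, sR=200/61; mL=100/89, mR=-15000/5429; mL+mR=-100/61 → advance -1; mR−mL=-21100/5429 → turn -1·90°
n=3: pose=(-2,7,W); sL=100/37, sR=100/53; mL=50/37, mR=-4500/1961; mL+mR=-50/53 → advance -1; mR−mL=-7150/1961 → turn -1·90°
n=4: pose=(-1,7,N); sL=200/149, sR=200/181; mL=100/149, mR=-33000/26969; mL+mR=-100/181 → advance -1; mR−mL=-51100/26969 → turn -1·90°
n=5: pose=(-1,6,E); sL=50/41, sR=25/17; mL=25/41, mR=-1875/1394; mL+mR=-25/34 → advance -1; mR−mL=-2725/1394 → turn -1·90°
n=6: pose=(-2,6,S); sL=200/89, sR=200/61; mL=100/89, mR=-15000/5429; mL+mR=-100/61 → advance -1; mR−mL=-21100/5429 → turn -1·90°

0 200/149 200/181 100/149 -33000/26969 -1 7 N
1 50/41 25/17 25/41 -1875/1394 -1 6 E
2 200/89 200/61 100/89 -15000/5429 -2 6 S
3 100/37 100/53 50/37 -4500/1961 -2 7 W
4 200/149 200/181 100/149 -33000/26969 -1 7 N
5 50/41 25/17 25/41 -1875/1394 -1 6 E
6 200/89 200/61 100/89 -15000/5429 -2 6 S
final -2 7 W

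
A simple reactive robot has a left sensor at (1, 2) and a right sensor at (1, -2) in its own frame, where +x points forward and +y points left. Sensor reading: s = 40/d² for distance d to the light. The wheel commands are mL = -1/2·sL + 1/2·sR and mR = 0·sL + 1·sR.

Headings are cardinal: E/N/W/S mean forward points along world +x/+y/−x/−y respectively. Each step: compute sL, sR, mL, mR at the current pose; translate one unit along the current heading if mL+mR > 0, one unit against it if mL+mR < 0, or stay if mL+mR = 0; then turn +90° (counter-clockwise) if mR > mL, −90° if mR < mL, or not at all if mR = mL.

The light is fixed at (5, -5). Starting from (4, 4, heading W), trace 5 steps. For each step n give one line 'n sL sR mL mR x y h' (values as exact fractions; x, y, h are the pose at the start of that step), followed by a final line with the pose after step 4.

n=0: pose=(4,4,W); sL=40/53, sR=8/25; mL=-288/1325, mR=8/25; mL+mR=136/1325 → advance +1; mR−mL=712/1325 → turn +1·90°
n=1: pose=(3,4,S); sL=5/8, sR=1/2; mL=-1/16, mR=1/2; mL+mR=7/16 → advance +1; mR−mL=9/16 → turn +1·90°
n=2: pose=(3,3,E); sL=40/101, sR=40/37; mL=1280/3737, mR=40/37; mL+mR=5320/3737 → advance +1; mR−mL=2760/3737 → turn +1·90°
n=3: pose=(4,3,N); sL=4/9, sR=20/41; mL=8/369, mR=20/41; mL+mR=188/369 → advance +1; mR−mL=172/369 → turn +1·90°
n=4: pose=(4,4,W); sL=40/53, sR=8/25; mL=-288/1325, mR=8/25; mL+mR=136/1325 → advance +1; mR−mL=712/1325 → turn +1·90°

0 40/53 8/25 -288/1325 8/25 4 4 W
1 5/8 1/2 -1/16 1/2 3 4 S
2 40/101 40/37 1280/3737 40/37 3 3 E
3 4/9 20/41 8/369 20/41 4 3 N
4 40/53 8/25 -288/1325 8/25 4 4 W
final 3 4 S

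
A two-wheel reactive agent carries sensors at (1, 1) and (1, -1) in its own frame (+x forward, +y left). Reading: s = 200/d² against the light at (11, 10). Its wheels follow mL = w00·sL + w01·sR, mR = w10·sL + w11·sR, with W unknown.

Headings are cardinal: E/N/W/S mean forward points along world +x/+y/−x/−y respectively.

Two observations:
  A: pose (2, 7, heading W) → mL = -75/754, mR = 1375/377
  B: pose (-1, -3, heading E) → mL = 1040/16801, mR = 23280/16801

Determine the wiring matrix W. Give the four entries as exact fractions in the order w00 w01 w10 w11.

1/2 -1/2 1 1

obs A: pose=(2,7,W) → sL=50/29, sR=25/13, mL=-75/754, mR=1375/377
obs B: pose=(-1,-3,E) → sL=40/53, sR=200/317, mL=1040/16801, mR=23280/16801
sensor matrix S = [[50/29, 25/13], [40/53, 200/317]]; det S = -2303000/6333977
solve [mL_A; mL_B] = S·[w00; w01] and [mR_A; mR_B] = S·[w10; w11]:
  w00 = 1/2, w01 = -1/2, w10 = 1, w11 = 1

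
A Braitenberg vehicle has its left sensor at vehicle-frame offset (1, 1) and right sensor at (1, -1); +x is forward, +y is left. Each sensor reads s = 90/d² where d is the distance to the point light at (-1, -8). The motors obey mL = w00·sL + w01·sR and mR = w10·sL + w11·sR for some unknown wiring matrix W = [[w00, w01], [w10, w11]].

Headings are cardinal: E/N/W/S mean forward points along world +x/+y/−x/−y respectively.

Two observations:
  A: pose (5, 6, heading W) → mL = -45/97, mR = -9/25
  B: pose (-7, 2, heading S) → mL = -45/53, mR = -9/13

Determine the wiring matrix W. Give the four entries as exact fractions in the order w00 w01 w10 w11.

obs A: pose=(5,6,W) → sL=45/97, sR=9/25, mL=-45/97, mR=-9/25
obs B: pose=(-7,2,S) → sL=45/53, sR=9/13, mL=-45/53, mR=-9/13
sensor matrix S = [[45/97, 9/25], [45/53, 9/13]]; det S = 5184/334165
solve [mL_A; mL_B] = S·[w00; w01] and [mR_A; mR_B] = S·[w10; w11]:
  w00 = -1, w01 = 0, w10 = 0, w11 = -1

-1 0 0 -1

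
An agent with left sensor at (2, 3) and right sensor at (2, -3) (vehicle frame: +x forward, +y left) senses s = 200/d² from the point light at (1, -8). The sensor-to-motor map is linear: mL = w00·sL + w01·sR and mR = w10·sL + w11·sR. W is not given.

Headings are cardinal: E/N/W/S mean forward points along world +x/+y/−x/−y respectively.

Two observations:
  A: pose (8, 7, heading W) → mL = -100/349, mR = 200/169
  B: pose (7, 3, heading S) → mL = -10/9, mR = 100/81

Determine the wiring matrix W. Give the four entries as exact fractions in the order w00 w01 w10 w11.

obs A: pose=(8,7,W) → sL=200/169, sR=200/349, mL=-100/349, mR=200/169
obs B: pose=(7,3,S) → sL=100/81, sR=20/9, mL=-10/9, mR=100/81
sensor matrix S = [[200/169, 200/349], [100/81, 20/9]]; det S = 9184000/4777461
solve [mL_A; mL_B] = S·[w00; w01] and [mR_A; mR_B] = S·[w10; w11]:
  w00 = 0, w01 = -1/2, w10 = 1, w11 = 0

0 -1/2 1 0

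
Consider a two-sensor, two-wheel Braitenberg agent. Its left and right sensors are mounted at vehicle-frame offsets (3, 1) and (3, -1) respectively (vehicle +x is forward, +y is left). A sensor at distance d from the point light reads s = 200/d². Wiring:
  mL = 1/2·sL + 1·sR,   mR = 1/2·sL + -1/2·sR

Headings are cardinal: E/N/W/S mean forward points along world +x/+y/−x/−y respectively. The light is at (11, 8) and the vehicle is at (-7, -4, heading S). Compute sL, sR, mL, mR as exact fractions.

left sensor world pos  = (-6, -7); dL² = 514
right sensor world pos = (-8, -7); dR² = 586
sL = 200/514 = 100/257
sR = 200/586 = 100/293
mL = 1/2·sL + 1·sR = 40350/75301
mR = 1/2·sL + -1/2·sR = 1800/75301

100/257 100/293 40350/75301 1800/75301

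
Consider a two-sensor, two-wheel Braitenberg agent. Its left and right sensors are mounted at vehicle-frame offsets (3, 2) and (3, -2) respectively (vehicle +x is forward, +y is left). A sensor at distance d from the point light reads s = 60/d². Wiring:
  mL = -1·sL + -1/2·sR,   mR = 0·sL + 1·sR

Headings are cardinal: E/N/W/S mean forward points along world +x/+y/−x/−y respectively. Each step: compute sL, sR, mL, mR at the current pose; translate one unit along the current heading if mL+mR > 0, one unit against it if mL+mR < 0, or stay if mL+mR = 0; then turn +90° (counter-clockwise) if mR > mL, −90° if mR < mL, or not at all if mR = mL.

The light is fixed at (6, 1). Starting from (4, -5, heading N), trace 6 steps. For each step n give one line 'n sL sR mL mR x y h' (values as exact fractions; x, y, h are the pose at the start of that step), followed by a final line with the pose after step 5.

n=0: pose=(4,-5,N); sL=12/5, sR=20/3; mL=-86/15, mR=20/3; mL+mR=14/15 → advance +1; mR−mL=62/5 → turn +1·90°
n=1: pose=(4,-4,W); sL=30/37, sR=30/17; mL=-1065/629, mR=30/17; mL+mR=45/629 → advance +1; mR−mL=2175/629 → turn +1·90°
n=2: pose=(3,-4,S); sL=12/13, sR=60/89; mL=-1458/1157, mR=60/89; mL+mR=-678/1157 → advance -1; mR−mL=2238/1157 → turn +1·90°
n=3: pose=(3,-3,E); sL=15, sR=5/3; mL=-95/6, mR=5/3; mL+mR=-85/6 → advance -1; mR−mL=35/2 → turn +1·90°
n=4: pose=(2,-3,N); sL=60/37, sR=12; mL=-282/37, mR=12; mL+mR=162/37 → advance +1; mR−mL=726/37 → turn +1·90°
n=5: pose=(2,-2,W); sL=30/37, sR=6/5; mL=-261/185, mR=6/5; mL+mR=-39/185 → advance -1; mR−mL=483/185 → turn +1·90°

0 12/5 20/3 -86/15 20/3 4 -5 N
1 30/37 30/17 -1065/629 30/17 4 -4 W
2 12/13 60/89 -1458/1157 60/89 3 -4 S
3 15 5/3 -95/6 5/3 3 -3 E
4 60/37 12 -282/37 12 2 -3 N
5 30/37 6/5 -261/185 6/5 2 -2 W
final 3 -2 S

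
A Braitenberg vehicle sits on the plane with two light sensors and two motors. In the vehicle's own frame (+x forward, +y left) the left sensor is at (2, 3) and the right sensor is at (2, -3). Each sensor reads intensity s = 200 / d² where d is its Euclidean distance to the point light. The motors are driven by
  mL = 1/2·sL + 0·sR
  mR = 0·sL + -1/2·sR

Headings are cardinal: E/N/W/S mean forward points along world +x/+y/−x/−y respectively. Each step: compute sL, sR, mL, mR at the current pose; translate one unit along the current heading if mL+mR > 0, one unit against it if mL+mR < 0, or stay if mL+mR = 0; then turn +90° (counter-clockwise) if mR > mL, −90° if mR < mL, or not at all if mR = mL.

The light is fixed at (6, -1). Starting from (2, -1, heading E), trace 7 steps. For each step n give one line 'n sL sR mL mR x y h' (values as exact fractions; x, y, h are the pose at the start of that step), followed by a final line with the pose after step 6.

0 200/13 200/13 100/13 -100/13 2 -1 E
1 40 200/53 20 -100/53 2 -1 S
2 50/13 5 25/13 -5/2 2 -2 W
3 200/37 200 100/37 -100 3 -2 N
4 100 100/13 50 -50/13 3 -3 E
5 200/17 200/41 100/17 -100/41 4 -3 S
6 50/13 25/2 25/13 -25/4 4 -4 W
final 5 -4 N

n=0: pose=(2,-1,E); sL=200/13, sR=200/13; mL=100/13, mR=-100/13; mL+mR=0 → advance +0; mR−mL=-200/13 → turn -1·90°
n=1: pose=(2,-1,S); sL=40, sR=200/53; mL=20, mR=-100/53; mL+mR=960/53 → advance +1; mR−mL=-1160/53 → turn -1·90°
n=2: pose=(2,-2,W); sL=50/13, sR=5; mL=25/13, mR=-5/2; mL+mR=-15/26 → advance -1; mR−mL=-115/26 → turn -1·90°
n=3: pose=(3,-2,N); sL=200/37, sR=200; mL=100/37, mR=-100; mL+mR=-3600/37 → advance -1; mR−mL=-3800/37 → turn -1·90°
n=4: pose=(3,-3,E); sL=100, sR=100/13; mL=50, mR=-50/13; mL+mR=600/13 → advance +1; mR−mL=-700/13 → turn -1·90°
n=5: pose=(4,-3,S); sL=200/17, sR=200/41; mL=100/17, mR=-100/41; mL+mR=2400/697 → advance +1; mR−mL=-5800/697 → turn -1·90°
n=6: pose=(4,-4,W); sL=50/13, sR=25/2; mL=25/13, mR=-25/4; mL+mR=-225/52 → advance -1; mR−mL=-425/52 → turn -1·90°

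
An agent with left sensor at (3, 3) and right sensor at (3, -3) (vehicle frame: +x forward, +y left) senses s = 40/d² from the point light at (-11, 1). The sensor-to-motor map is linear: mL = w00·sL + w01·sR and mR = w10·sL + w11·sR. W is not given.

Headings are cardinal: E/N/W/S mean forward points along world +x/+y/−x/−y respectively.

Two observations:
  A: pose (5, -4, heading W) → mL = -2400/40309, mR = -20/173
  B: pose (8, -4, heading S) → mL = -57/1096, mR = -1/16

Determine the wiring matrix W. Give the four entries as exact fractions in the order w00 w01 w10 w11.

obs A: pose=(5,-4,W) → sL=40/233, sR=40/173, mL=-2400/40309, mR=-20/173
obs B: pose=(8,-4,S) → sL=10/137, sR=1/8, mL=-57/1096, mR=-1/16
sensor matrix S = [[40/233, 40/173], [10/137, 1/8]]; det S = 25305/5522333
solve [mL_A; mL_B] = S·[w00; w01] and [mR_A; mR_B] = S·[w10; w11]:
  w00 = 1, w01 = -1, w10 = 0, w11 = -1/2

1 -1 0 -1/2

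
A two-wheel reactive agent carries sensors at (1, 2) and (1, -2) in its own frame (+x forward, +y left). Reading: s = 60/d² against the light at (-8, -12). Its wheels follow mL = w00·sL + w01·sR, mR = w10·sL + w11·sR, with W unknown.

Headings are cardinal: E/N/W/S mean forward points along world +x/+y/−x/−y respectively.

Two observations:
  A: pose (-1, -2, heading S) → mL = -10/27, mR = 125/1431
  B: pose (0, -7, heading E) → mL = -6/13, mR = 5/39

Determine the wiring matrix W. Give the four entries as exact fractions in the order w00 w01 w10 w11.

-1 0 1 -1/2

obs A: pose=(-1,-2,S) → sL=10/27, sR=30/53, mL=-10/27, mR=125/1431
obs B: pose=(0,-7,E) → sL=6/13, sR=2/3, mL=-6/13, mR=5/39
sensor matrix S = [[10/27, 30/53], [6/13, 2/3]]; det S = -800/55809
solve [mL_A; mL_B] = S·[w00; w01] and [mR_A; mR_B] = S·[w10; w11]:
  w00 = -1, w01 = 0, w10 = 1, w11 = -1/2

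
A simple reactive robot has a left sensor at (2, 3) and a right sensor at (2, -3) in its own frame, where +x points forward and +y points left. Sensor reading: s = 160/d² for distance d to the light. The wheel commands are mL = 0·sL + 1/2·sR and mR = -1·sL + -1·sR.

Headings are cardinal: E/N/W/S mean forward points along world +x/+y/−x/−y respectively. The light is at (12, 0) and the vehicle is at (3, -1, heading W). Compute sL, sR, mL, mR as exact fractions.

left sensor world pos  = (1, -4); dL² = 137
right sensor world pos = (1, 2); dR² = 125
sL = 160/137 = 160/137
sR = 160/125 = 32/25
mL = 0·sL + 1/2·sR = 16/25
mR = -1·sL + -1·sR = -8384/3425

160/137 32/25 16/25 -8384/3425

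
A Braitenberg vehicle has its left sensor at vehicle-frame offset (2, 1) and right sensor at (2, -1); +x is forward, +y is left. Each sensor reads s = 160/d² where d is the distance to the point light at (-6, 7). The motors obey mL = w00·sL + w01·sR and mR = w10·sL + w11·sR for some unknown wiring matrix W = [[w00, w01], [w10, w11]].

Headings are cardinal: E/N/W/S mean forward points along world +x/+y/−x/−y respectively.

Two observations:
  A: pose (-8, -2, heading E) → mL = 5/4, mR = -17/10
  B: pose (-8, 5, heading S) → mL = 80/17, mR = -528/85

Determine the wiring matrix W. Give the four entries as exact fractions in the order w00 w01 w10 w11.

obs A: pose=(-8,-2,E) → sL=5/2, sR=8/5, mL=5/4, mR=-17/10
obs B: pose=(-8,5,S) → sL=160/17, sR=32/5, mL=80/17, mR=-528/85
sensor matrix S = [[5/2, 8/5], [160/17, 32/5]]; det S = 16/17
solve [mL_A; mL_B] = S·[w00; w01] and [mR_A; mR_B] = S·[w10; w11]:
  w00 = 1/2, w01 = 0, w10 = -1, w11 = 1/2

1/2 0 -1 1/2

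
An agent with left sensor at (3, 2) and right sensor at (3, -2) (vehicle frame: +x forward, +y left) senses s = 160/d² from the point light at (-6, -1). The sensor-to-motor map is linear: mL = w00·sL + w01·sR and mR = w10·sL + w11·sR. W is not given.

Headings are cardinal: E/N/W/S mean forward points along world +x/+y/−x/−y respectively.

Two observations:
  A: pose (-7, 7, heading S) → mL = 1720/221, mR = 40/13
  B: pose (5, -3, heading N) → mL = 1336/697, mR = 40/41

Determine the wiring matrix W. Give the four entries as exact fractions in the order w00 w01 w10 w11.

1/2 1 1/2 0

obs A: pose=(-7,7,S) → sL=80/13, sR=80/17, mL=1720/221, mR=40/13
obs B: pose=(5,-3,N) → sL=80/41, sR=16/17, mL=1336/697, mR=40/41
sensor matrix S = [[80/13, 80/17], [80/41, 16/17]]; det S = -30720/9061
solve [mL_A; mL_B] = S·[w00; w01] and [mR_A; mR_B] = S·[w10; w11]:
  w00 = 1/2, w01 = 1, w10 = 1/2, w11 = 0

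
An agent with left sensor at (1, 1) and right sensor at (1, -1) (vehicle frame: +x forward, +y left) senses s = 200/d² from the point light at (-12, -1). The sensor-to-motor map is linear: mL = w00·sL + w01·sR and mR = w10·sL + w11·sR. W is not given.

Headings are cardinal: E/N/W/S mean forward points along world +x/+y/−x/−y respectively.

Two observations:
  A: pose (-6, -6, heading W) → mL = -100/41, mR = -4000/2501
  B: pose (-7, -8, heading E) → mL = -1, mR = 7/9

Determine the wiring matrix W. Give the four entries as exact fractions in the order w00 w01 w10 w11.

0 -1/2 1 -1

obs A: pose=(-6,-6,W) → sL=200/61, sR=200/41, mL=-100/41, mR=-4000/2501
obs B: pose=(-7,-8,E) → sL=25/9, sR=2, mL=-1, mR=7/9
sensor matrix S = [[200/61, 200/41], [25/9, 2]]; det S = -157400/22509
solve [mL_A; mL_B] = S·[w00; w01] and [mR_A; mR_B] = S·[w10; w11]:
  w00 = 0, w01 = -1/2, w10 = 1, w11 = -1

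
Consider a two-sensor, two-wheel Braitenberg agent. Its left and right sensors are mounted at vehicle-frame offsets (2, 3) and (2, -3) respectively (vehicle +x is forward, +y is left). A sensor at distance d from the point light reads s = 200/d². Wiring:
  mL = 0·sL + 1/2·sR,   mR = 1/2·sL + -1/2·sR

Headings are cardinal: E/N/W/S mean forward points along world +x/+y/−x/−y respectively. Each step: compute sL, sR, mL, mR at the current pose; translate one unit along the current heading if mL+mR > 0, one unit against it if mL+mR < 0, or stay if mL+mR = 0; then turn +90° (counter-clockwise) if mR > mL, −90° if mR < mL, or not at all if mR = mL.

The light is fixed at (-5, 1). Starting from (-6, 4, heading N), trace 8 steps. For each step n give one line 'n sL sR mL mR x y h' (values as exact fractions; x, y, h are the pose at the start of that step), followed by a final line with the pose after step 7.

0 200/41 200/29 100/29 -1200/1189 -6 4 N
1 4 100 50 -48 -6 5 E
2 200/13 200/13 100/13 0 -5 5 S
3 50 5 5/2 45/2 -5 4 W
4 40 200/17 100/17 240/17 -6 4 S
5 100/13 100 50 -600/13 -6 3 E
6 200/9 200/9 100/9 0 -5 3 S
7 25 10 5 15/2 -5 2 W
final -6 2 S

n=0: pose=(-6,4,N); sL=200/41, sR=200/29; mL=100/29, mR=-1200/1189; mL+mR=100/41 → advance +1; mR−mL=-5300/1189 → turn -1·90°
n=1: pose=(-6,5,E); sL=4, sR=100; mL=50, mR=-48; mL+mR=2 → advance +1; mR−mL=-98 → turn -1·90°
n=2: pose=(-5,5,S); sL=200/13, sR=200/13; mL=100/13, mR=0; mL+mR=100/13 → advance +1; mR−mL=-100/13 → turn -1·90°
n=3: pose=(-5,4,W); sL=50, sR=5; mL=5/2, mR=45/2; mL+mR=25 → advance +1; mR−mL=20 → turn +1·90°
n=4: pose=(-6,4,S); sL=40, sR=200/17; mL=100/17, mR=240/17; mL+mR=20 → advance +1; mR−mL=140/17 → turn +1·90°
n=5: pose=(-6,3,E); sL=100/13, sR=100; mL=50, mR=-600/13; mL+mR=50/13 → advance +1; mR−mL=-1250/13 → turn -1·90°
n=6: pose=(-5,3,S); sL=200/9, sR=200/9; mL=100/9, mR=0; mL+mR=100/9 → advance +1; mR−mL=-100/9 → turn -1·90°
n=7: pose=(-5,2,W); sL=25, sR=10; mL=5, mR=15/2; mL+mR=25/2 → advance +1; mR−mL=5/2 → turn +1·90°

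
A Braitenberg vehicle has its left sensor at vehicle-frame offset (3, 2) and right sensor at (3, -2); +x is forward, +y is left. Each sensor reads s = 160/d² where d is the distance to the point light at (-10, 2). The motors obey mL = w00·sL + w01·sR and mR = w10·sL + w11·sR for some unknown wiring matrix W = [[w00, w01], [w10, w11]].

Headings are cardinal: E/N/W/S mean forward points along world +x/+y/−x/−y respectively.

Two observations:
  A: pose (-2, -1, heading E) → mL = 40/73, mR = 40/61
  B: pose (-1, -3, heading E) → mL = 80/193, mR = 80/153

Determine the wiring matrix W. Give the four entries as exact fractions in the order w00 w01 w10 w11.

0 1/2 1/2 0

obs A: pose=(-2,-1,E) → sL=80/61, sR=80/73, mL=40/73, mR=40/61
obs B: pose=(-1,-3,E) → sL=160/153, sR=160/193, mL=80/193, mR=80/153
sensor matrix S = [[80/61, 80/73], [160/153, 160/193]]; det S = -7731200/131492637
solve [mL_A; mL_B] = S·[w00; w01] and [mR_A; mR_B] = S·[w10; w11]:
  w00 = 0, w01 = 1/2, w10 = 1/2, w11 = 0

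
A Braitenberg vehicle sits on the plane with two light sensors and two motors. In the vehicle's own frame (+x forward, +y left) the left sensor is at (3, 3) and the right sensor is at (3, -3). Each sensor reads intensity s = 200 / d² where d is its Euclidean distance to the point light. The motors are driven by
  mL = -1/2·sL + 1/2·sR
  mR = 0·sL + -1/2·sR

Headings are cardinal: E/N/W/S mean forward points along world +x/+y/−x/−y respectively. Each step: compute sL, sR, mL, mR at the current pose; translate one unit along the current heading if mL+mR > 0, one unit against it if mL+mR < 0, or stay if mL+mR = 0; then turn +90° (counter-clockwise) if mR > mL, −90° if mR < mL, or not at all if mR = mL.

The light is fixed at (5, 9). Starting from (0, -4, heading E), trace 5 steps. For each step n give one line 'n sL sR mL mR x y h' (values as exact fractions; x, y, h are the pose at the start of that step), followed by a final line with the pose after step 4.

n=0: pose=(0,-4,E); sL=25/13, sR=10/13; mL=-15/26, mR=-5/13; mL+mR=-25/26 → advance -1; mR−mL=5/26 → turn +1·90°
n=1: pose=(-1,-4,N); sL=200/181, sR=200/109; mL=7200/19729, mR=-100/109; mL+mR=-100/181 → advance -1; mR−mL=-25300/19729 → turn -1·90°
n=2: pose=(-1,-5,E); sL=20/13, sR=100/149; mL=-840/1937, mR=-50/149; mL+mR=-10/13 → advance -1; mR−mL=190/1937 → turn +1·90°
n=3: pose=(-2,-5,N); sL=200/221, sR=200/137; mL=8400/30277, mR=-100/137; mL+mR=-100/221 → advance -1; mR−mL=-30500/30277 → turn -1·90°
n=4: pose=(-2,-6,E); sL=5/4, sR=10/17; mL=-45/136, mR=-5/17; mL+mR=-5/8 → advance -1; mR−mL=5/136 → turn +1·90°

0 25/13 10/13 -15/26 -5/13 0 -4 E
1 200/181 200/109 7200/19729 -100/109 -1 -4 N
2 20/13 100/149 -840/1937 -50/149 -1 -5 E
3 200/221 200/137 8400/30277 -100/137 -2 -5 N
4 5/4 10/17 -45/136 -5/17 -2 -6 E
final -3 -6 N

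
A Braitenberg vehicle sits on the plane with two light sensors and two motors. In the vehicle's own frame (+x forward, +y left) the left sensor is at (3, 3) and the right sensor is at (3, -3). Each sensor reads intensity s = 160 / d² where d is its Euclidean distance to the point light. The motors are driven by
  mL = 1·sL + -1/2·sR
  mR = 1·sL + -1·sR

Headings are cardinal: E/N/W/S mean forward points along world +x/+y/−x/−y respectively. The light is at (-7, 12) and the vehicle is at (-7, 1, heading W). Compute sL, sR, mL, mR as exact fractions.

left sensor world pos  = (-10, -2); dL² = 205
right sensor world pos = (-10, 4); dR² = 73
sL = 160/205 = 32/41
sR = 160/73 = 160/73
mL = 1·sL + -1/2·sR = -944/2993
mR = 1·sL + -1·sR = -4224/2993

32/41 160/73 -944/2993 -4224/2993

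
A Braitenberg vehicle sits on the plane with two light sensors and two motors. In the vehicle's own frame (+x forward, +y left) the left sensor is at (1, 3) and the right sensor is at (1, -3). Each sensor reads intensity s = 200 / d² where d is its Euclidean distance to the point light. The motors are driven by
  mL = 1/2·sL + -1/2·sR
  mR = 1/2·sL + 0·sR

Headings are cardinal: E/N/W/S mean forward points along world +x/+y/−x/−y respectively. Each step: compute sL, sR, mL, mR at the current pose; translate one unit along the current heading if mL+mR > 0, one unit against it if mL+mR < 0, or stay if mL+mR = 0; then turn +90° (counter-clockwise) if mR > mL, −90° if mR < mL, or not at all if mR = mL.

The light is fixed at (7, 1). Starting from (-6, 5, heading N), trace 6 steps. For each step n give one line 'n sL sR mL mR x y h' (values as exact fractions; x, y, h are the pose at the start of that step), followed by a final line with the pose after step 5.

n=0: pose=(-6,5,N); sL=200/281, sR=8/5; mL=-624/1405, mR=100/281; mL+mR=-124/1405 → advance -1; mR−mL=4/5 → turn +1·90°
n=1: pose=(-6,4,W); sL=50/49, sR=25/29; mL=225/2842, mR=25/49; mL+mR=1675/2842 → advance +1; mR−mL=25/58 → turn +1·90°
n=2: pose=(-7,4,S); sL=8/5, sR=200/293; mL=672/1465, mR=4/5; mL+mR=1844/1465 → advance +1; mR−mL=100/293 → turn +1·90°
n=3: pose=(-7,3,E); sL=100/97, sR=20/17; mL=-120/1649, mR=50/97; mL+mR=730/1649 → advance +1; mR−mL=10/17 → turn +1·90°
n=4: pose=(-6,3,N); sL=40/53, sR=200/109; mL=-3120/5777, mR=20/53; mL+mR=-940/5777 → advance -1; mR−mL=100/109 → turn +1·90°
n=5: pose=(-6,2,W); sL=1, sR=50/53; mL=3/106, mR=1/2; mL+mR=28/53 → advance +1; mR−mL=25/53 → turn +1·90°

0 200/281 8/5 -624/1405 100/281 -6 5 N
1 50/49 25/29 225/2842 25/49 -6 4 W
2 8/5 200/293 672/1465 4/5 -7 4 S
3 100/97 20/17 -120/1649 50/97 -7 3 E
4 40/53 200/109 -3120/5777 20/53 -6 3 N
5 1 50/53 3/106 1/2 -6 2 W
final -7 2 S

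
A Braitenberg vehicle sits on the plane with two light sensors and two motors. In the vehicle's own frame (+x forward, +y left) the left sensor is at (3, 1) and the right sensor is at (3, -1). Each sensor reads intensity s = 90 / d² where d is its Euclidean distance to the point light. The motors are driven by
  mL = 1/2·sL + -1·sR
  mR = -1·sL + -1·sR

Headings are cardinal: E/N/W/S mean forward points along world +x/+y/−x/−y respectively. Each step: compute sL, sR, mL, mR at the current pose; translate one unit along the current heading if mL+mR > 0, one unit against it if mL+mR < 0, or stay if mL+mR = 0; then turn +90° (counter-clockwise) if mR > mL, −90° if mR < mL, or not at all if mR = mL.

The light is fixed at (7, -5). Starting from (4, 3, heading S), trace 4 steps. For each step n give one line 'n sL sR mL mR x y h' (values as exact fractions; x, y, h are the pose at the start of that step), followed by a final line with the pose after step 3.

0 90/29 90/41 -765/1189 -6300/1189 4 3 S
1 9/10 45/68 -18/85 -531/340 4 4 W
2 10/17 18/29 -161/493 -596/493 5 4 N
3 45/41 9/5 -513/410 -594/205 5 3 E
final 4 3 S

n=0: pose=(4,3,S); sL=90/29, sR=90/41; mL=-765/1189, mR=-6300/1189; mL+mR=-7065/1189 → advance -1; mR−mL=-135/29 → turn -1·90°
n=1: pose=(4,4,W); sL=9/10, sR=45/68; mL=-18/85, mR=-531/340; mL+mR=-603/340 → advance -1; mR−mL=-27/20 → turn -1·90°
n=2: pose=(5,4,N); sL=10/17, sR=18/29; mL=-161/493, mR=-596/493; mL+mR=-757/493 → advance -1; mR−mL=-15/17 → turn -1·90°
n=3: pose=(5,3,E); sL=45/41, sR=9/5; mL=-513/410, mR=-594/205; mL+mR=-1701/410 → advance -1; mR−mL=-135/82 → turn -1·90°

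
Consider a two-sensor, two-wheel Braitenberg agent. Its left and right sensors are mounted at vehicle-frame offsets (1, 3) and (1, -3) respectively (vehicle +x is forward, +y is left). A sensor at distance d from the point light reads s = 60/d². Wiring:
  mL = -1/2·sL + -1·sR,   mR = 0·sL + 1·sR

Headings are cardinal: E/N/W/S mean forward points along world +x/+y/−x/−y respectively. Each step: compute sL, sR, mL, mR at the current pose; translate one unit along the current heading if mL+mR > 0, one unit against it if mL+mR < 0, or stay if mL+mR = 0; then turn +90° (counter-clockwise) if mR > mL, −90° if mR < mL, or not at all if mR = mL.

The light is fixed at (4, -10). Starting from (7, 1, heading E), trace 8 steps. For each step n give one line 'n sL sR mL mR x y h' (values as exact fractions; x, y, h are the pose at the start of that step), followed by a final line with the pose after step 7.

n=0: pose=(7,1,E); sL=15/53, sR=3/4; mL=-189/212, mR=3/4; mL+mR=-15/106 → advance -1; mR−mL=87/53 → turn +1·90°
n=1: pose=(6,1,N); sL=12/29, sR=60/169; mL=-2754/4901, mR=60/169; mL+mR=-6/29 → advance -1; mR−mL=4494/4901 → turn +1·90°
n=2: pose=(6,0,W); sL=6/5, sR=6/17; mL=-81/85, mR=6/17; mL+mR=-3/5 → advance -1; mR−mL=111/85 → turn +1·90°
n=3: pose=(7,0,S); sL=20/39, sR=20/27; mL=-350/351, mR=20/27; mL+mR=-10/39 → advance -1; mR−mL=610/351 → turn +1·90°
n=4: pose=(7,1,E); sL=15/53, sR=3/4; mL=-189/212, mR=3/4; mL+mR=-15/106 → advance -1; mR−mL=87/53 → turn +1·90°
n=5: pose=(6,1,N); sL=12/29, sR=60/169; mL=-2754/4901, mR=60/169; mL+mR=-6/29 → advance -1; mR−mL=4494/4901 → turn +1·90°
n=6: pose=(6,0,W); sL=6/5, sR=6/17; mL=-81/85, mR=6/17; mL+mR=-3/5 → advance -1; mR−mL=111/85 → turn +1·90°
n=7: pose=(7,0,S); sL=20/39, sR=20/27; mL=-350/351, mR=20/27; mL+mR=-10/39 → advance -1; mR−mL=610/351 → turn +1·90°

0 15/53 3/4 -189/212 3/4 7 1 E
1 12/29 60/169 -2754/4901 60/169 6 1 N
2 6/5 6/17 -81/85 6/17 6 0 W
3 20/39 20/27 -350/351 20/27 7 0 S
4 15/53 3/4 -189/212 3/4 7 1 E
5 12/29 60/169 -2754/4901 60/169 6 1 N
6 6/5 6/17 -81/85 6/17 6 0 W
7 20/39 20/27 -350/351 20/27 7 0 S
final 7 1 E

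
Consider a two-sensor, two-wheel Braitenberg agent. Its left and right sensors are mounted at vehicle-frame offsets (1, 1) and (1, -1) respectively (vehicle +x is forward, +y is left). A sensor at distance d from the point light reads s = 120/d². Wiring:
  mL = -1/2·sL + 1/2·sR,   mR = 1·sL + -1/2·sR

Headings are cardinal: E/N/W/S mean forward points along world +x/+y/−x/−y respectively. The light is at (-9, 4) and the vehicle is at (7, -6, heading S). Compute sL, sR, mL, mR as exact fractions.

left sensor world pos  = (8, -7); dL² = 410
right sensor world pos = (6, -7); dR² = 346
sL = 120/410 = 12/41
sR = 120/346 = 60/173
mL = -1/2·sL + 1/2·sR = 192/7093
mR = 1·sL + -1/2·sR = 846/7093

12/41 60/173 192/7093 846/7093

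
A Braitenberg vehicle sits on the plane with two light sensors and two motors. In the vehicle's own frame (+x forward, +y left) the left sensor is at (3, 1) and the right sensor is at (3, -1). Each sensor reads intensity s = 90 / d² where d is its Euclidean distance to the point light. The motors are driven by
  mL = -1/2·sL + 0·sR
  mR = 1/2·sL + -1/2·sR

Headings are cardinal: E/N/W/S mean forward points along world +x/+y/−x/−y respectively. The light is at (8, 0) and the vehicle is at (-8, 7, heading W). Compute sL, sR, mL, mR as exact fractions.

90/397 18/85 -45/397 252/33745

left sensor world pos  = (-11, 6); dL² = 397
right sensor world pos = (-11, 8); dR² = 425
sL = 90/397 = 90/397
sR = 90/425 = 18/85
mL = -1/2·sL + 0·sR = -45/397
mR = 1/2·sL + -1/2·sR = 252/33745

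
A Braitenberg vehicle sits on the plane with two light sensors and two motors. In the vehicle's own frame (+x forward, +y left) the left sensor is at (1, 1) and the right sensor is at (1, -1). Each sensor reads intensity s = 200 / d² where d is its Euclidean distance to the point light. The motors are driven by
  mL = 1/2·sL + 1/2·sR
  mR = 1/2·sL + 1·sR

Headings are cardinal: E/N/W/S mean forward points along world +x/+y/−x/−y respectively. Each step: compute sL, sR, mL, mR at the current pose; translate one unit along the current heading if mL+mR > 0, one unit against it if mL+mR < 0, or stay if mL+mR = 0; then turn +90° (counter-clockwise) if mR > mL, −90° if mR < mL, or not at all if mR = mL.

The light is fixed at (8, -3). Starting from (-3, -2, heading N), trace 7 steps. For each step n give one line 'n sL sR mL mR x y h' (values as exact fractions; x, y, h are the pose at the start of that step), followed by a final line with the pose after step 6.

0 50/37 25/13 1575/962 1250/481 -3 -2 N
1 40/29 200/153 5960/4437 8860/4437 -3 -1 W
2 100/61 20/17 1460/1037 2070/1037 -4 -1 S
3 8/5 200/121 984/605 1484/605 -4 -2 E
4 50/37 25/13 1575/962 1250/481 -3 -2 N
5 40/29 200/153 5960/4437 8860/4437 -3 -1 W
6 100/61 20/17 1460/1037 2070/1037 -4 -1 S
final -4 -2 E

n=0: pose=(-3,-2,N); sL=50/37, sR=25/13; mL=1575/962, mR=1250/481; mL+mR=4075/962 → advance +1; mR−mL=25/26 → turn +1·90°
n=1: pose=(-3,-1,W); sL=40/29, sR=200/153; mL=5960/4437, mR=8860/4437; mL+mR=4940/1479 → advance +1; mR−mL=100/153 → turn +1·90°
n=2: pose=(-4,-1,S); sL=100/61, sR=20/17; mL=1460/1037, mR=2070/1037; mL+mR=3530/1037 → advance +1; mR−mL=10/17 → turn +1·90°
n=3: pose=(-4,-2,E); sL=8/5, sR=200/121; mL=984/605, mR=1484/605; mL+mR=2468/605 → advance +1; mR−mL=100/121 → turn +1·90°
n=4: pose=(-3,-2,N); sL=50/37, sR=25/13; mL=1575/962, mR=1250/481; mL+mR=4075/962 → advance +1; mR−mL=25/26 → turn +1·90°
n=5: pose=(-3,-1,W); sL=40/29, sR=200/153; mL=5960/4437, mR=8860/4437; mL+mR=4940/1479 → advance +1; mR−mL=100/153 → turn +1·90°
n=6: pose=(-4,-1,S); sL=100/61, sR=20/17; mL=1460/1037, mR=2070/1037; mL+mR=3530/1037 → advance +1; mR−mL=10/17 → turn +1·90°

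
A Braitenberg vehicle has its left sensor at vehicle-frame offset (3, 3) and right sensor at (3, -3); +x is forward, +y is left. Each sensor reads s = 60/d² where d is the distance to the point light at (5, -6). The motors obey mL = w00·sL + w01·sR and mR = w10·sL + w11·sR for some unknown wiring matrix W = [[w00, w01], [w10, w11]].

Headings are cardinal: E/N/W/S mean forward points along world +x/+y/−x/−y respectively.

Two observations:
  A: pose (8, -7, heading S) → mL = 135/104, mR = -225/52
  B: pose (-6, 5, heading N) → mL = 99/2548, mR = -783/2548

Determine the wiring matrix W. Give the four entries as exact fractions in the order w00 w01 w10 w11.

obs A: pose=(8,-7,S) → sL=15/13, sR=15/4, mL=135/104, mR=-225/52
obs B: pose=(-6,5,N) → sL=15/98, sR=3/13, mL=99/2548, mR=-783/2548
sensor matrix S = [[15/13, 15/4], [15/98, 3/13]]; det S = -20385/66248
solve [mL_A; mL_B] = S·[w00; w01] and [mR_A; mR_B] = S·[w10; w11]:
  w00 = -1/2, w01 = 1/2, w10 = -1/2, w11 = -1

-1/2 1/2 -1/2 -1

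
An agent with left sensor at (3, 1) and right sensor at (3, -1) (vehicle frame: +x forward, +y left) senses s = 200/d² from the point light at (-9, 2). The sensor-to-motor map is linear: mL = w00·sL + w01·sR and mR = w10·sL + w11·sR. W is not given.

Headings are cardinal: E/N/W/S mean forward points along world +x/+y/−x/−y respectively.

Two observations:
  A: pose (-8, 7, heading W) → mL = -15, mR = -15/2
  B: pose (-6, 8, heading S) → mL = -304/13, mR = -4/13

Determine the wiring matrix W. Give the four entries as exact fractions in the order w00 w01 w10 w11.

obs A: pose=(-8,7,W) → sL=10, sR=5, mL=-15, mR=-15/2
obs B: pose=(-6,8,S) → sL=8, sR=200/13, mL=-304/13, mR=-4/13
sensor matrix S = [[10, 5], [8, 200/13]]; det S = 1480/13
solve [mL_A; mL_B] = S·[w00; w01] and [mR_A; mR_B] = S·[w10; w11]:
  w00 = -1, w01 = -1, w10 = -1, w11 = 1/2

-1 -1 -1 1/2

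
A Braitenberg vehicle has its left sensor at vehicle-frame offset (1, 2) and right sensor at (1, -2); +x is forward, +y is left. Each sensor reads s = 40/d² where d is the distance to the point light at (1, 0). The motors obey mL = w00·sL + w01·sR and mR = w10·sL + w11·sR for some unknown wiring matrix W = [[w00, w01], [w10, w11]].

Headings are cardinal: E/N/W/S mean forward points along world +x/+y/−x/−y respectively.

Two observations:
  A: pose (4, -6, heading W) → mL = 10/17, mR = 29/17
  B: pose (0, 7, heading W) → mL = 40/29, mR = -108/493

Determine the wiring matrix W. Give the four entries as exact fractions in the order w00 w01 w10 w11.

obs A: pose=(4,-6,W) → sL=10/17, sR=2, mL=10/17, mR=29/17
obs B: pose=(0,7,W) → sL=40/29, sR=8/17, mL=40/29, mR=-108/493
sensor matrix S = [[10/17, 2], [40/29, 8/17]]; det S = -20800/8381
solve [mL_A; mL_B] = S·[w00; w01] and [mR_A; mR_B] = S·[w10; w11]:
  w00 = 1, w01 = 0, w10 = -1/2, w11 = 1

1 0 -1/2 1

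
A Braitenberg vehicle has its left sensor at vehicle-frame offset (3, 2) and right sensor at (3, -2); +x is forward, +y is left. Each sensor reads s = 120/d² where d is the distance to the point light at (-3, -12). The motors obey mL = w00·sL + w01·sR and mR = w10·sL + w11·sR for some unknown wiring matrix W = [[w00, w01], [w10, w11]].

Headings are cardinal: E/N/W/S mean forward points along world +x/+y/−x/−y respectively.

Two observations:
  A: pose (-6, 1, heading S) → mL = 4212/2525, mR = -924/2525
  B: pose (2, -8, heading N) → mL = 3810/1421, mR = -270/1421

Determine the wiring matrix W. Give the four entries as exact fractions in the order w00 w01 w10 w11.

1 1/2 1/2 -1

obs A: pose=(-6,1,S) → sL=120/101, sR=24/25, mL=4212/2525, mR=-924/2525
obs B: pose=(2,-8,N) → sL=60/29, sR=60/49, mL=3810/1421, mR=-270/1421
sensor matrix S = [[120/101, 24/25], [60/29, 60/49]]; det S = -381312/717605
solve [mL_A; mL_B] = S·[w00; w01] and [mR_A; mR_B] = S·[w10; w11]:
  w00 = 1, w01 = 1/2, w10 = 1/2, w11 = -1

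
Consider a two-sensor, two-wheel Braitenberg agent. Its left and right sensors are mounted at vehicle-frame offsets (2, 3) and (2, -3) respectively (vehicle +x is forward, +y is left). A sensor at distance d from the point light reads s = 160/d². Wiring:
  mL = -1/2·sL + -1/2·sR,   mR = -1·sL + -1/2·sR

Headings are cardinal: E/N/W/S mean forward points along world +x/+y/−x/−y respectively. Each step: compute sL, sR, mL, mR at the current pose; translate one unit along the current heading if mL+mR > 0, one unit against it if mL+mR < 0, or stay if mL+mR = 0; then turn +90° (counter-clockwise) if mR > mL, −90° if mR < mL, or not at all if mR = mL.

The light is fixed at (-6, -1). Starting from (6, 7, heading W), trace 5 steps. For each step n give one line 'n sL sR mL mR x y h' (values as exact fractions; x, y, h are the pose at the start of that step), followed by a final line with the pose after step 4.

0 32/25 160/221 -5536/5525 -9072/5525 6 7 W
1 4/5 40/89 -278/445 -456/445 7 7 N
2 32/65 160/241 -9056/15665 -12912/15665 7 6 E
3 16/25 80/53 -1424/1325 -1848/1325 6 6 S
4 32/25 160/221 -5536/5525 -9072/5525 6 7 W
final 7 7 N

n=0: pose=(6,7,W); sL=32/25, sR=160/221; mL=-5536/5525, mR=-9072/5525; mL+mR=-14608/5525 → advance -1; mR−mL=-16/25 → turn -1·90°
n=1: pose=(7,7,N); sL=4/5, sR=40/89; mL=-278/445, mR=-456/445; mL+mR=-734/445 → advance -1; mR−mL=-2/5 → turn -1·90°
n=2: pose=(7,6,E); sL=32/65, sR=160/241; mL=-9056/15665, mR=-12912/15665; mL+mR=-21968/15665 → advance -1; mR−mL=-16/65 → turn -1·90°
n=3: pose=(6,6,S); sL=16/25, sR=80/53; mL=-1424/1325, mR=-1848/1325; mL+mR=-3272/1325 → advance -1; mR−mL=-8/25 → turn -1·90°
n=4: pose=(6,7,W); sL=32/25, sR=160/221; mL=-5536/5525, mR=-9072/5525; mL+mR=-14608/5525 → advance -1; mR−mL=-16/25 → turn -1·90°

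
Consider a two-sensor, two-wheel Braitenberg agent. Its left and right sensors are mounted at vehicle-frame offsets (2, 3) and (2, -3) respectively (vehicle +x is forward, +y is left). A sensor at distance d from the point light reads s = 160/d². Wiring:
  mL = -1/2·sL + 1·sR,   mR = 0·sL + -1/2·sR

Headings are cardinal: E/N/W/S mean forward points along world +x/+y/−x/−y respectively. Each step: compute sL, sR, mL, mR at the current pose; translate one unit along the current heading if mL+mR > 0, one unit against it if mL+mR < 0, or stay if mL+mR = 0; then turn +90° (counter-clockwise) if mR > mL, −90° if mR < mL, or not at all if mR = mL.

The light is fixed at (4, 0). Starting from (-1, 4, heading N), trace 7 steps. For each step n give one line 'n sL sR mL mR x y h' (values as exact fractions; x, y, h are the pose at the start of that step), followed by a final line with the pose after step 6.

0 8/5 4 16/5 -2 -1 4 N
1 160/73 160/13 10640/949 -80/13 -1 5 E
2 16 80/29 -152/29 -40/29 0 5 S
3 32/17 160/13 2512/221 -80/13 0 6 E
4 10 40/13 -25/13 -20/13 1 6 S
5 160/101 160/17 14800/1717 -80/17 1 7 E
6 80/13 16/5 8/65 -8/5 2 7 S
final 2 8 W

n=0: pose=(-1,4,N); sL=8/5, sR=4; mL=16/5, mR=-2; mL+mR=6/5 → advance +1; mR−mL=-26/5 → turn -1·90°
n=1: pose=(-1,5,E); sL=160/73, sR=160/13; mL=10640/949, mR=-80/13; mL+mR=4800/949 → advance +1; mR−mL=-16480/949 → turn -1·90°
n=2: pose=(0,5,S); sL=16, sR=80/29; mL=-152/29, mR=-40/29; mL+mR=-192/29 → advance -1; mR−mL=112/29 → turn +1·90°
n=3: pose=(0,6,E); sL=32/17, sR=160/13; mL=2512/221, mR=-80/13; mL+mR=1152/221 → advance +1; mR−mL=-3872/221 → turn -1·90°
n=4: pose=(1,6,S); sL=10, sR=40/13; mL=-25/13, mR=-20/13; mL+mR=-45/13 → advance -1; mR−mL=5/13 → turn +1·90°
n=5: pose=(1,7,E); sL=160/101, sR=160/17; mL=14800/1717, mR=-80/17; mL+mR=6720/1717 → advance +1; mR−mL=-22880/1717 → turn -1·90°
n=6: pose=(2,7,S); sL=80/13, sR=16/5; mL=8/65, mR=-8/5; mL+mR=-96/65 → advance -1; mR−mL=-112/65 → turn -1·90°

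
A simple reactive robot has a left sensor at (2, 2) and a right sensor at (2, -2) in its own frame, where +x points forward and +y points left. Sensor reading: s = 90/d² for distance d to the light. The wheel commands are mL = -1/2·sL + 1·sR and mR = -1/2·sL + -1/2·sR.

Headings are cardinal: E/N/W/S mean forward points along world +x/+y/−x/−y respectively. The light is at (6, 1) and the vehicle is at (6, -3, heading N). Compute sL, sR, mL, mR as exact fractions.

45/4 45/4 45/8 -45/4

left sensor world pos  = (4, -1); dL² = 8
right sensor world pos = (8, -1); dR² = 8
sL = 90/8 = 45/4
sR = 90/8 = 45/4
mL = -1/2·sL + 1·sR = 45/8
mR = -1/2·sL + -1/2·sR = -45/4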